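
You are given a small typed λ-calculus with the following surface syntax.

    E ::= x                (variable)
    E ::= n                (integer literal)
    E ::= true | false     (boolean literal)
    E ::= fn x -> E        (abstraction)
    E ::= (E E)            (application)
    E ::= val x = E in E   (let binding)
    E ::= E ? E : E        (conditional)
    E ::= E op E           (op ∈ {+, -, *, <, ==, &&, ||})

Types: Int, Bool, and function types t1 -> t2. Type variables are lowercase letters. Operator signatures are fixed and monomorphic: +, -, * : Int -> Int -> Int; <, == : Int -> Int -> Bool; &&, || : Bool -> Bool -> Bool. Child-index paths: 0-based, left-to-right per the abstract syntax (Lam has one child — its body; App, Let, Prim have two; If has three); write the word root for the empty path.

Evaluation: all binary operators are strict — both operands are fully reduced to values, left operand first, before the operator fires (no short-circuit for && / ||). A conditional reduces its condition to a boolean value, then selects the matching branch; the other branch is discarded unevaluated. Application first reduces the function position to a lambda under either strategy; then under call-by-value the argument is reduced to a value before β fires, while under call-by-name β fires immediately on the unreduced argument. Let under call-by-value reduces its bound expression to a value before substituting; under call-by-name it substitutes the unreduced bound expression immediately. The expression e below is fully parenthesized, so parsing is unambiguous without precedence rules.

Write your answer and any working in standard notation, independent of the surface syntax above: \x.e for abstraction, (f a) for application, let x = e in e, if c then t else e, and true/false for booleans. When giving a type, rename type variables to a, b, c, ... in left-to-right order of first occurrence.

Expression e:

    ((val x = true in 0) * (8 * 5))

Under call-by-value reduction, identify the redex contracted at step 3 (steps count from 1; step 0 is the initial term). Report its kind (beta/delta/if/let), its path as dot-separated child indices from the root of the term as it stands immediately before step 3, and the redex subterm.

Answer: delta at root : (0 * 40)

Trace:
step 0: ((let x = true in 0) * (8 * 5))
step 1: [let@0] (0 * (8 * 5))
step 2: [delta@1] (0 * 40)
step 3: [delta@root] 0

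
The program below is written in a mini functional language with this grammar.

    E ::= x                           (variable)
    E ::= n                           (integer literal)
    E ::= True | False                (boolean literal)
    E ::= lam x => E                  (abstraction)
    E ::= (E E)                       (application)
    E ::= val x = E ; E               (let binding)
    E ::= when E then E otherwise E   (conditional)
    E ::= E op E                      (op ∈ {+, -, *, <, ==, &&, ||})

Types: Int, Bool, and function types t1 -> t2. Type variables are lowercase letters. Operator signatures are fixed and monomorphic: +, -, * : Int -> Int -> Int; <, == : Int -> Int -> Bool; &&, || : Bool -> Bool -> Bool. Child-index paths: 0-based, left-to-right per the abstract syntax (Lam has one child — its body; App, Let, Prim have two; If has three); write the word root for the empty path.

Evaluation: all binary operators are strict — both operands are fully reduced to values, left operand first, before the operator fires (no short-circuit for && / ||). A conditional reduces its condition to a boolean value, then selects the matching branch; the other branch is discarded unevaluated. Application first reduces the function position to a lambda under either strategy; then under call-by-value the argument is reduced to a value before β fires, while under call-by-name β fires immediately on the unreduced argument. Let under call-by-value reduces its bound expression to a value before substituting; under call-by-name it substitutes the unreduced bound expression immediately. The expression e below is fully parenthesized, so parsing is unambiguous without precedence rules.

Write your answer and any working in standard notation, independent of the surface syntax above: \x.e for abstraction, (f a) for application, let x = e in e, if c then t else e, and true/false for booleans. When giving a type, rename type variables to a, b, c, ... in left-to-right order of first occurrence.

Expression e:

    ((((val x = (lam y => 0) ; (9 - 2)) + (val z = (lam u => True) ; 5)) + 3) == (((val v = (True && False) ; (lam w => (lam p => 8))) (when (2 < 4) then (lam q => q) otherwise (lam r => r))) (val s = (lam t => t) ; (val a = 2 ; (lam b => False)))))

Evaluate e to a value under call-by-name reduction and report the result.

Answer: false

Working:
step 0: ((((let x = (\y.0) in (9 - 2)) + (let z = (\u.true) in 5)) + 3) == (((let v = (true && false) in (\w.(\p.8))) (if (2 < 4) then (\q.q) else (\r.r))) (let s = (\t.t) in (let a = 2 in (\b.false)))))
step 1: [let@0.0.0] ((((9 - 2) + (let z = (\u.true) in 5)) + 3) == (((let v = (true && false) in (\w.(\p.8))) (if (2 < 4) then (\q.q) else (\r.r))) (let s = (\t.t) in (let a = 2 in (\b.false)))))
step 2: [delta@0.0.0] (((7 + (let z = (\u.true) in 5)) + 3) == (((let v = (true && false) in (\w.(\p.8))) (if (2 < 4) then (\q.q) else (\r.r))) (let s = (\t.t) in (let a = 2 in (\b.false)))))
step 3: [let@0.0.1] (((7 + 5) + 3) == (((let v = (true && false) in (\w.(\p.8))) (if (2 < 4) then (\q.q) else (\r.r))) (let s = (\t.t) in (let a = 2 in (\b.false)))))
step 4: [delta@0.0] ((12 + 3) == (((let v = (true && false) in (\w.(\p.8))) (if (2 < 4) then (\q.q) else (\r.r))) (let s = (\t.t) in (let a = 2 in (\b.false)))))
step 5: [delta@0] (15 == (((let v = (true && false) in (\w.(\p.8))) (if (2 < 4) then (\q.q) else (\r.r))) (let s = (\t.t) in (let a = 2 in (\b.false)))))
step 6: [let@1.0.0] (15 == (((\w.(\p.8)) (if (2 < 4) then (\q.q) else (\r.r))) (let s = (\t.t) in (let a = 2 in (\b.false)))))
step 7: [beta@1.0] (15 == ((\p.8) (let s = (\t.t) in (let a = 2 in (\b.false)))))
step 8: [beta@1] (15 == 8)
step 9: [delta@root] false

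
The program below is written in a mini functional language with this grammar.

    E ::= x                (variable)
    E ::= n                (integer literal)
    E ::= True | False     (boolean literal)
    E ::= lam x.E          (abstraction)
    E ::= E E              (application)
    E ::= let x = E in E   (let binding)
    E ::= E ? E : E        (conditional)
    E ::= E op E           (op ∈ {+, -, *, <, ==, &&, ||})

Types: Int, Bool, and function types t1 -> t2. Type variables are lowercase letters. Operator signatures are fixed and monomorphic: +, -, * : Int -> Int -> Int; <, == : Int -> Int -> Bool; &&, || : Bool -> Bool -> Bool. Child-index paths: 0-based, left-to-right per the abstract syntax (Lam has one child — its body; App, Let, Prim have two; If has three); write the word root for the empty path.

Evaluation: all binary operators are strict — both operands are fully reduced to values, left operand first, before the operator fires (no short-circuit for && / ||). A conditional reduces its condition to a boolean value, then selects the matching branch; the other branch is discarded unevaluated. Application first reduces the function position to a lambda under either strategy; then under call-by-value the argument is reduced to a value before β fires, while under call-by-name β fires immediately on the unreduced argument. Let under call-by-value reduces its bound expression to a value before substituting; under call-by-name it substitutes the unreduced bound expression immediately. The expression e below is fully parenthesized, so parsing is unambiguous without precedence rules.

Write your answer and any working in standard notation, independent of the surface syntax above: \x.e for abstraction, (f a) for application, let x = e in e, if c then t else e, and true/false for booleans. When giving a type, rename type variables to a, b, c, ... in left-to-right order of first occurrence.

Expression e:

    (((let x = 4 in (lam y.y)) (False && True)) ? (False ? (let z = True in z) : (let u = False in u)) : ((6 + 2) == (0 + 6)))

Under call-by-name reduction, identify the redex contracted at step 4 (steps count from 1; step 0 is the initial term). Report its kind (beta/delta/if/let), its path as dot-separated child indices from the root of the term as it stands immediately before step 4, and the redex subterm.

Trace:
step 0: (if ((let x = 4 in (\y.y)) (false && true)) then (if false then (let z = true in z) else (let u = false in u)) else ((6 + 2) == (0 + 6)))
step 1: [let@0.0] (if ((\y.y) (false && true)) then (if false then (let z = true in z) else (let u = false in u)) else ((6 + 2) == (0 + 6)))
step 2: [beta@0] (if (false && true) then (if false then (let z = true in z) else (let u = false in u)) else ((6 + 2) == (0 + 6)))
step 3: [delta@0] (if false then (if false then (let z = true in z) else (let u = false in u)) else ((6 + 2) == (0 + 6)))
step 4: [if@root] ((6 + 2) == (0 + 6))

Answer: if at root : (if false then (if false then (let z = true in z) else (let u = false in u)) else ((6 + 2) == (0 + 6)))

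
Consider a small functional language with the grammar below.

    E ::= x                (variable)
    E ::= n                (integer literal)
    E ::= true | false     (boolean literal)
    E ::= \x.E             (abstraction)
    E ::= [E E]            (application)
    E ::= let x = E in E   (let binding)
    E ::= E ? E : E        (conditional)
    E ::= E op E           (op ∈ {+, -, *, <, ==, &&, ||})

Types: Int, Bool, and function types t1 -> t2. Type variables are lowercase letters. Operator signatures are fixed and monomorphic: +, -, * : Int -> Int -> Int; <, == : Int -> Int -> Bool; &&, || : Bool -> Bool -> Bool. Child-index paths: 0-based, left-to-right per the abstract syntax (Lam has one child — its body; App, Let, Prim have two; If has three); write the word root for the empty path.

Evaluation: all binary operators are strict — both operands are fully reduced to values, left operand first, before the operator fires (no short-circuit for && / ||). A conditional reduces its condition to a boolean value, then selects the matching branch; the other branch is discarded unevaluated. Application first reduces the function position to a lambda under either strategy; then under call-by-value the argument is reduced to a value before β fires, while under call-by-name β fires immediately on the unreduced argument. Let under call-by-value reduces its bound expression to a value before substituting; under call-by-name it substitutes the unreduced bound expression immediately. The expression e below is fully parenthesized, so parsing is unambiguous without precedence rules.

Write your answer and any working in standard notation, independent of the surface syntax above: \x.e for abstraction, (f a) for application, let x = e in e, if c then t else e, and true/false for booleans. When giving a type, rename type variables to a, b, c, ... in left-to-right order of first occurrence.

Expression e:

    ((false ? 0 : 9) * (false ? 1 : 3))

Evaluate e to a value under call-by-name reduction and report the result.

Derivation:
step 0: ((if false then 0 else 9) * (if false then 1 else 3))
step 1: [if@0] (9 * (if false then 1 else 3))
step 2: [if@1] (9 * 3)
step 3: [delta@root] 27

Answer: 27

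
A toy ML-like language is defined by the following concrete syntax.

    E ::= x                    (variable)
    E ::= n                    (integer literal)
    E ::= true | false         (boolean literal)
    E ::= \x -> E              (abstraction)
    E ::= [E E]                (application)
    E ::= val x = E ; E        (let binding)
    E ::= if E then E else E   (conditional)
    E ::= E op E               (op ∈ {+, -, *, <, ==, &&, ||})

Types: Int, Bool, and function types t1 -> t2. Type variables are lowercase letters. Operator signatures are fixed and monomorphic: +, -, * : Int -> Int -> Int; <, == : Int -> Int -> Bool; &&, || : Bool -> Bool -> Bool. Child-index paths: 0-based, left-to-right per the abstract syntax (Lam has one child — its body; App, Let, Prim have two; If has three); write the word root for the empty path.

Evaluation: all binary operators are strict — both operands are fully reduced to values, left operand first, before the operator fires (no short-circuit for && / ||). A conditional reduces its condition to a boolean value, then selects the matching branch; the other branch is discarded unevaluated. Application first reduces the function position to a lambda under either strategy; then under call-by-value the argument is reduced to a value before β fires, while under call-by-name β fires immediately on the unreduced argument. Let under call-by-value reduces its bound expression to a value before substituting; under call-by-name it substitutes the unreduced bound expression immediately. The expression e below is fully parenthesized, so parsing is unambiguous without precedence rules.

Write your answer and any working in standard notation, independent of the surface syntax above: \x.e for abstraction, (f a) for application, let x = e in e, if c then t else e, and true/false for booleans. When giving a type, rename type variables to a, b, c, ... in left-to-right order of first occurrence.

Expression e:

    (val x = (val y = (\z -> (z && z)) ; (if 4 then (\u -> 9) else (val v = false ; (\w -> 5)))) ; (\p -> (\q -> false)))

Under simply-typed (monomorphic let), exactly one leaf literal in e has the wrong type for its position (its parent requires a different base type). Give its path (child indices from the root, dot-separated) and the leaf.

Answer: 0.1.0 : 4

Derivation:
z : a
  unify a ~ Bool
z : Bool
  unify Bool ~ Bool
\z._ : Bool -> Bool
let y : Bool -> Bool
  unify Int ~ Bool
  FAIL: mismatch Int ~ Bool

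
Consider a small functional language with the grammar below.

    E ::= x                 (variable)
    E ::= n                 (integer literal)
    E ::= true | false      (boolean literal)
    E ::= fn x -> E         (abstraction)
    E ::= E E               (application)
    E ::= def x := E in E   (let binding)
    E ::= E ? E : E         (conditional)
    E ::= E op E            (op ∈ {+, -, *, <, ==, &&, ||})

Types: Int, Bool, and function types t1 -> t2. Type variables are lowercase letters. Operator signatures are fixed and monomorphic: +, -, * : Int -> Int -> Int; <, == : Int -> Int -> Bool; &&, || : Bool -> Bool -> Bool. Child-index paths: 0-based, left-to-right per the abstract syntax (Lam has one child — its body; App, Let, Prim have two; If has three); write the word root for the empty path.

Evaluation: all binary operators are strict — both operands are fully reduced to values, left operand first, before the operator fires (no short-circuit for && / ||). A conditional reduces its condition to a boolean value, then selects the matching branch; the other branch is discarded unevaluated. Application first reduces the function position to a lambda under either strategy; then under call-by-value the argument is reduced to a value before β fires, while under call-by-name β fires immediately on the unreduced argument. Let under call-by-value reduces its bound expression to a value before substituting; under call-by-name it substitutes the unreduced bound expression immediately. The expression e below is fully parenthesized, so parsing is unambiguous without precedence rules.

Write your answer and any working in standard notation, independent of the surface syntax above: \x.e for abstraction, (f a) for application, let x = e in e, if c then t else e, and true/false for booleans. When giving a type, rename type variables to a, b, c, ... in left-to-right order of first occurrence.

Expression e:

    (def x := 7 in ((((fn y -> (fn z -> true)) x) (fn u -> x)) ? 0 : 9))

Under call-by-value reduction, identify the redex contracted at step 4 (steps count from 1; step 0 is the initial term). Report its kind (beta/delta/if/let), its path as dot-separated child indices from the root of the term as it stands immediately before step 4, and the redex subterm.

Working:
step 0: (let x = 7 in (if (((\y.(\z.true)) x) (\u.x)) then 0 else 9))
step 1: [let@root] (if (((\y.(\z.true)) 7) (\u.7)) then 0 else 9)
step 2: [beta@0.0] (if ((\z.true) (\u.7)) then 0 else 9)
step 3: [beta@0] (if true then 0 else 9)
step 4: [if@root] 0

Answer: if at root : (if true then 0 else 9)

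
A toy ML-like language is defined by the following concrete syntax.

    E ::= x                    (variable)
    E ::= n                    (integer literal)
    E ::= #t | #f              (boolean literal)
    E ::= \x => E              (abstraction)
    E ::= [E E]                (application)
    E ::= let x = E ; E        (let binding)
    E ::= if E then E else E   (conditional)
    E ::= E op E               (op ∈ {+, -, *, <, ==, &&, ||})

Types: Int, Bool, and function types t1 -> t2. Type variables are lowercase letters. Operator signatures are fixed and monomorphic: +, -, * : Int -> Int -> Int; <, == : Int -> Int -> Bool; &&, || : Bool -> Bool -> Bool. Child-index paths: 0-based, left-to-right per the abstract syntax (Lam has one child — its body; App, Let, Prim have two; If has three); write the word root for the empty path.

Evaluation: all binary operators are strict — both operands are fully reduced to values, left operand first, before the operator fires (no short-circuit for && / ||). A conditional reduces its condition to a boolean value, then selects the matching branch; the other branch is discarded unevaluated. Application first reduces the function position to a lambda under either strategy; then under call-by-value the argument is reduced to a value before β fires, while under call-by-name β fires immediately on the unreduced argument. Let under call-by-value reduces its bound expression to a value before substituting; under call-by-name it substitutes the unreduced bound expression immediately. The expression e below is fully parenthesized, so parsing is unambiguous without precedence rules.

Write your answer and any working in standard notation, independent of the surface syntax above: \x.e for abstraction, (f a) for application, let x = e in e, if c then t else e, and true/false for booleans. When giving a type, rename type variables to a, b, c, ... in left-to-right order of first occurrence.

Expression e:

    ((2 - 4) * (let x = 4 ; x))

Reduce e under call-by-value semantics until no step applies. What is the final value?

Answer: -8

Working:
step 0: ((2 - 4) * (let x = 4 in x))
step 1: [delta@0] (-2 * (let x = 4 in x))
step 2: [let@1] (-2 * 4)
step 3: [delta@root] -8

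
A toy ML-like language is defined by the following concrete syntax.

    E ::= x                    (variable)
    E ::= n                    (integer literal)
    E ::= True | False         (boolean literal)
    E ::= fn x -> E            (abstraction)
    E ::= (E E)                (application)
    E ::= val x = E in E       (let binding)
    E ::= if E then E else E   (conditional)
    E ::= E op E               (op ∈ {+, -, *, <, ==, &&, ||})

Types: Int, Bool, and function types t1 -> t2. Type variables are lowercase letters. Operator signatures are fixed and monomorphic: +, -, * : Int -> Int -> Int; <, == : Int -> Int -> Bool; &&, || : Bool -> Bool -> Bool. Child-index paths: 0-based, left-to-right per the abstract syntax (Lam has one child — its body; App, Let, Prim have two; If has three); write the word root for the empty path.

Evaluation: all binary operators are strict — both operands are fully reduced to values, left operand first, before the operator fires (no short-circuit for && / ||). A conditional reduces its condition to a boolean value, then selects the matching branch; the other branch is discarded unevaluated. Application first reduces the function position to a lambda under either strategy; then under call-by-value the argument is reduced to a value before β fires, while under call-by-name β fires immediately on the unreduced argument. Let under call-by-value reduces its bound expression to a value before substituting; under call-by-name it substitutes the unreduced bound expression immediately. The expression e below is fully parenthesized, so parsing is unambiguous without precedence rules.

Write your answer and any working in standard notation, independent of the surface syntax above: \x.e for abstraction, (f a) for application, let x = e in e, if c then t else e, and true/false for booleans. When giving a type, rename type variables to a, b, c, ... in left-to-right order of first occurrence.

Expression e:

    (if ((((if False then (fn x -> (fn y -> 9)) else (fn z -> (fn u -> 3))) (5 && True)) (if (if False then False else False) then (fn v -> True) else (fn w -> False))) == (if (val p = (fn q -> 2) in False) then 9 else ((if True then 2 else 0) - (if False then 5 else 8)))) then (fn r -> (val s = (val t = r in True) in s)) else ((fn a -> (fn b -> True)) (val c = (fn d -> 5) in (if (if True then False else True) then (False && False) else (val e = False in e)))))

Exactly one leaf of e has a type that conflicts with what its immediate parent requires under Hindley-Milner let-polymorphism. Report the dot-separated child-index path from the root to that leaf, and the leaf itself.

Answer: 0.0.0.1.0 : 5

Derivation:
  unify Bool ~ Bool
\y._ : b -> Int
\x._ : a -> b -> Int
\u._ : d -> Int
\z._ : c -> d -> Int
  unify a -> b -> Int ~ c -> d -> Int
  unify a ~ c
  unify b -> Int ~ d -> Int
  unify b ~ d
  unify Int ~ Int
  unify Int ~ Bool
  FAIL: mismatch Int ~ Bool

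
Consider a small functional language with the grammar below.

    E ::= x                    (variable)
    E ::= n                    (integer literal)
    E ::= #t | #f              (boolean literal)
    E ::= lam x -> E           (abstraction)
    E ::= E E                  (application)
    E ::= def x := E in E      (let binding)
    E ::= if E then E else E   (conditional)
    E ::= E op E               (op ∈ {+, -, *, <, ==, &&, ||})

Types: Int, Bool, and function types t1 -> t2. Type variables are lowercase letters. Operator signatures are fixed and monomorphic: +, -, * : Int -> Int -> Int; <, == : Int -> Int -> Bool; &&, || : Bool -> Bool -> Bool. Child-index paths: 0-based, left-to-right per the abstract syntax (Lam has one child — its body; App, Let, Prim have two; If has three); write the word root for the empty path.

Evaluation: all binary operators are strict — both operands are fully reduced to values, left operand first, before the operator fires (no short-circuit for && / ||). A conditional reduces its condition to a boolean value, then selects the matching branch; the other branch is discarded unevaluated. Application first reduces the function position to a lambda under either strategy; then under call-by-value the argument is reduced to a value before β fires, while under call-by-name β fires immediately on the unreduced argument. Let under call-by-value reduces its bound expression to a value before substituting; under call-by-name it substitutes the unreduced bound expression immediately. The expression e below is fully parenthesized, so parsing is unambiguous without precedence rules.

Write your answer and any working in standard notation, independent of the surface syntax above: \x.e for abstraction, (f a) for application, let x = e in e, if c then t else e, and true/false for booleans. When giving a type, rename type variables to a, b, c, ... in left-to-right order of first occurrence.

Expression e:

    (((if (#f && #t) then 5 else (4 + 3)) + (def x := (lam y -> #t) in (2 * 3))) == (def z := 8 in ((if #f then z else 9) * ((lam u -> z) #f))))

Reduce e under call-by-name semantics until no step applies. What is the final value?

Working:
step 0: (((if (false && true) then 5 else (4 + 3)) + (let x = (\y.true) in (2 * 3))) == (let z = 8 in ((if false then z else 9) * ((\u.z) false))))
step 1: [delta@0.0.0] (((if false then 5 else (4 + 3)) + (let x = (\y.true) in (2 * 3))) == (let z = 8 in ((if false then z else 9) * ((\u.z) false))))
step 2: [if@0.0] (((4 + 3) + (let x = (\y.true) in (2 * 3))) == (let z = 8 in ((if false then z else 9) * ((\u.z) false))))
step 3: [delta@0.0] ((7 + (let x = (\y.true) in (2 * 3))) == (let z = 8 in ((if false then z else 9) * ((\u.z) false))))
step 4: [let@0.1] ((7 + (2 * 3)) == (let z = 8 in ((if false then z else 9) * ((\u.z) false))))
step 5: [delta@0.1] ((7 + 6) == (let z = 8 in ((if false then z else 9) * ((\u.z) false))))
step 6: [delta@0] (13 == (let z = 8 in ((if false then z else 9) * ((\u.z) false))))
step 7: [let@1] (13 == ((if false then 8 else 9) * ((\u.8) false)))
step 8: [if@1.0] (13 == (9 * ((\u.8) false)))
step 9: [beta@1.1] (13 == (9 * 8))
step 10: [delta@1] (13 == 72)
step 11: [delta@root] false

Answer: false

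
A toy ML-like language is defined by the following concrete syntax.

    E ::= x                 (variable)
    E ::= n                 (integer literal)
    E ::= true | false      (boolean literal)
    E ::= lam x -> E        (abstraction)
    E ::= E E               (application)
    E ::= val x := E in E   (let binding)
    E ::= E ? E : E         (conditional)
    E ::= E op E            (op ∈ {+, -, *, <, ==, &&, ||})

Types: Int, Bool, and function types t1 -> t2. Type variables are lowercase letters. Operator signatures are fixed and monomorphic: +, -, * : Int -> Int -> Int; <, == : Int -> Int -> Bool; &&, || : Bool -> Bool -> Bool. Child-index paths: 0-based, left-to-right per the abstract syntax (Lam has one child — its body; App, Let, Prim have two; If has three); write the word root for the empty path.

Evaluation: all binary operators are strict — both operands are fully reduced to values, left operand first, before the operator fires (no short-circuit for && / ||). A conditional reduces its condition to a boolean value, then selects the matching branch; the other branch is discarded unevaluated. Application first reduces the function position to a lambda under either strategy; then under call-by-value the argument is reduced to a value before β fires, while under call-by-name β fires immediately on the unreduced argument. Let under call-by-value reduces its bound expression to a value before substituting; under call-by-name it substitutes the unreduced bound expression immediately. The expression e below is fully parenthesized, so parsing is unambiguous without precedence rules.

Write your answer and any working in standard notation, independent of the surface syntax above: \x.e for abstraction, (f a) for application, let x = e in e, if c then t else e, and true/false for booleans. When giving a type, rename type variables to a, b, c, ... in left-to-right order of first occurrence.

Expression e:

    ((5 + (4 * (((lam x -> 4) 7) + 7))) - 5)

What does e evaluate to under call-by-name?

Answer: 44

Derivation:
step 0: ((5 + (4 * (((\x.4) 7) + 7))) - 5)
step 1: [beta@0.1.1.0] ((5 + (4 * (4 + 7))) - 5)
step 2: [delta@0.1.1] ((5 + (4 * 11)) - 5)
step 3: [delta@0.1] ((5 + 44) - 5)
step 4: [delta@0] (49 - 5)
step 5: [delta@root] 44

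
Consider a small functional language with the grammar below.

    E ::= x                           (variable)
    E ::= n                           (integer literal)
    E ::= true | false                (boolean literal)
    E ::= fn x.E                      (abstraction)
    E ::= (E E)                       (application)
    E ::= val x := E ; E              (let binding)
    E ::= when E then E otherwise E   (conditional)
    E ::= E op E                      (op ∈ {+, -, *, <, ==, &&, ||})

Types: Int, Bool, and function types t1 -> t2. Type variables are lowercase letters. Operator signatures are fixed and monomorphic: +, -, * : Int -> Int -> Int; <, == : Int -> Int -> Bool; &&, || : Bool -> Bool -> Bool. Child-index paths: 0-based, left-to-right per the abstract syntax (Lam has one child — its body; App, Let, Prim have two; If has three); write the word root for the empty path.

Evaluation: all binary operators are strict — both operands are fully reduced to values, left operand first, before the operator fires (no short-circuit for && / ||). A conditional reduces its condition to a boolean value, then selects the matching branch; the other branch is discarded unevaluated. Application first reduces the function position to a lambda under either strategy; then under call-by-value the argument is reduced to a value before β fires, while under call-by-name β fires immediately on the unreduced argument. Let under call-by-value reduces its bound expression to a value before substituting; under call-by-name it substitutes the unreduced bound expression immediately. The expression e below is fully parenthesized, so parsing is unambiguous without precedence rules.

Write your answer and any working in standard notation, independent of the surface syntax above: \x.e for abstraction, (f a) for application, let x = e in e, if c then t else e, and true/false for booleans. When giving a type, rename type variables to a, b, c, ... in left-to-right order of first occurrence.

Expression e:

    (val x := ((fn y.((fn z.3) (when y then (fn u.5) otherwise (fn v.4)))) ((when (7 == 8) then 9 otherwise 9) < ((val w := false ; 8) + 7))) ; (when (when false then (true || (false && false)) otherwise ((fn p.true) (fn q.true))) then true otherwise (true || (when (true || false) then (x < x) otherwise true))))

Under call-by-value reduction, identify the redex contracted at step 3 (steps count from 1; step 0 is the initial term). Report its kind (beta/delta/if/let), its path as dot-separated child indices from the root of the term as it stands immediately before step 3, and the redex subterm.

Derivation:
step 0: (let x = ((\y.((\z.3) (if y then (\u.5) else (\v.4)))) ((if (7 == 8) then 9 else 9) < ((let w = false in 8) + 7))) in (if (if false then (true || (false && false)) else ((\p.true) (\q.true))) then true else (true || (if (true || false) then (x < x) else true))))
step 1: [delta@0.1.0.0] (let x = ((\y.((\z.3) (if y then (\u.5) else (\v.4)))) ((if false then 9 else 9) < ((let w = false in 8) + 7))) in (if (if false then (true || (false && false)) else ((\p.true) (\q.true))) then true else (true || (if (true || false) then (x < x) else true))))
step 2: [if@0.1.0] (let x = ((\y.((\z.3) (if y then (\u.5) else (\v.4)))) (9 < ((let w = false in 8) + 7))) in (if (if false then (true || (false && false)) else ((\p.true) (\q.true))) then true else (true || (if (true || false) then (x < x) else true))))
step 3: [let@0.1.1.0] (let x = ((\y.((\z.3) (if y then (\u.5) else (\v.4)))) (9 < (8 + 7))) in (if (if false then (true || (false && false)) else ((\p.true) (\q.true))) then true else (true || (if (true || false) then (x < x) else true))))

Answer: let at 0.1.1.0 : (let w = false in 8)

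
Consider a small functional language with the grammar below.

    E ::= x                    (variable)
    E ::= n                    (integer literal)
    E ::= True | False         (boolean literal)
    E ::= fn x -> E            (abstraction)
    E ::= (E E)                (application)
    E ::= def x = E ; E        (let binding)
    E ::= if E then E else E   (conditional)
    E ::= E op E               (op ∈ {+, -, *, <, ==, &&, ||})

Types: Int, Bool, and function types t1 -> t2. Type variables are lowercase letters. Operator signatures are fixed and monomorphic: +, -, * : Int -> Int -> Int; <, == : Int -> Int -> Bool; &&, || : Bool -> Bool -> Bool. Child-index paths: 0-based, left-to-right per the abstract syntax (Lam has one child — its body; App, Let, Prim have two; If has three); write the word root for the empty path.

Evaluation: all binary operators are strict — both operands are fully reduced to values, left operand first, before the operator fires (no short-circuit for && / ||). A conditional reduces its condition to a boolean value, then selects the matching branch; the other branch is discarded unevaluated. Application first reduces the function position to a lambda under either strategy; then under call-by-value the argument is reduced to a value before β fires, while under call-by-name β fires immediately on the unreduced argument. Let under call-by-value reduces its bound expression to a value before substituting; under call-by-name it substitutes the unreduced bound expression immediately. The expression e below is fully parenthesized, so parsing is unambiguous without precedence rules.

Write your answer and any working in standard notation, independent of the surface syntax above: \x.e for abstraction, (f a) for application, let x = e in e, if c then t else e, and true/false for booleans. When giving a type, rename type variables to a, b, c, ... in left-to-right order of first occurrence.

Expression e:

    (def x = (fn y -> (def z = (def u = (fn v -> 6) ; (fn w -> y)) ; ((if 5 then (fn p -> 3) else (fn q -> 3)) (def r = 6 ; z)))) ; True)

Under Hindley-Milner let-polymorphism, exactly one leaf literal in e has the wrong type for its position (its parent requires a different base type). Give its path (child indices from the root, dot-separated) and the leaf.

Answer: 0.0.1.0.0 : 5

Working:
\v._ : b -> Int
let u : forall. b -> Int
y : a
\w._ : c -> a
let z : forall. c -> a
  unify Int ~ Bool
  FAIL: mismatch Int ~ Bool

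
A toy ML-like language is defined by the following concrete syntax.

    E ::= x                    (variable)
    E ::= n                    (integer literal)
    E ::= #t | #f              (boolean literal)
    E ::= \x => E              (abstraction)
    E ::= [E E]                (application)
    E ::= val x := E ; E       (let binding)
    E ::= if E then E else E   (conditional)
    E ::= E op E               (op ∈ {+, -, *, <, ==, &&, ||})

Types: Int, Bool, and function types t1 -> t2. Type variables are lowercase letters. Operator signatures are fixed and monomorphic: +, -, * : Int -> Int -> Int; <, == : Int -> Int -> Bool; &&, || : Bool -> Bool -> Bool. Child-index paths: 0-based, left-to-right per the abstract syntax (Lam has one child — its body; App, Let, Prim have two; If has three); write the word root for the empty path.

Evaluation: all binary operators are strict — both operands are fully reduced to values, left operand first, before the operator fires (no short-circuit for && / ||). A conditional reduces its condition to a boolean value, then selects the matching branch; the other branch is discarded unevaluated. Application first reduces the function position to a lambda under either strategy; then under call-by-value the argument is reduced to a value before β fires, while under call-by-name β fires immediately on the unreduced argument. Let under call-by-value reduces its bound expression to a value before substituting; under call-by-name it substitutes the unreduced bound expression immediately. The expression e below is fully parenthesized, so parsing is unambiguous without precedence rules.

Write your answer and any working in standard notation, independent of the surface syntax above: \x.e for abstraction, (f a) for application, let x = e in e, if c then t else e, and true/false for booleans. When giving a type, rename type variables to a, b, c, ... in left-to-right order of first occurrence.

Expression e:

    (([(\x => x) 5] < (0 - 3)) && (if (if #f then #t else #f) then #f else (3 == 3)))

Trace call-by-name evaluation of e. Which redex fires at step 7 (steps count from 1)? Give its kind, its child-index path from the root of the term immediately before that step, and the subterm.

Answer: delta at root : (false && true)

Trace:
step 0: ((((\x.x) 5) < (0 - 3)) && (if (if false then true else false) then false else (3 == 3)))
step 1: [beta@0.0] ((5 < (0 - 3)) && (if (if false then true else false) then false else (3 == 3)))
step 2: [delta@0.1] ((5 < -3) && (if (if false then true else false) then false else (3 == 3)))
step 3: [delta@0] (false && (if (if false then true else false) then false else (3 == 3)))
step 4: [if@1.0] (false && (if false then false else (3 == 3)))
step 5: [if@1] (false && (3 == 3))
step 6: [delta@1] (false && true)
step 7: [delta@root] false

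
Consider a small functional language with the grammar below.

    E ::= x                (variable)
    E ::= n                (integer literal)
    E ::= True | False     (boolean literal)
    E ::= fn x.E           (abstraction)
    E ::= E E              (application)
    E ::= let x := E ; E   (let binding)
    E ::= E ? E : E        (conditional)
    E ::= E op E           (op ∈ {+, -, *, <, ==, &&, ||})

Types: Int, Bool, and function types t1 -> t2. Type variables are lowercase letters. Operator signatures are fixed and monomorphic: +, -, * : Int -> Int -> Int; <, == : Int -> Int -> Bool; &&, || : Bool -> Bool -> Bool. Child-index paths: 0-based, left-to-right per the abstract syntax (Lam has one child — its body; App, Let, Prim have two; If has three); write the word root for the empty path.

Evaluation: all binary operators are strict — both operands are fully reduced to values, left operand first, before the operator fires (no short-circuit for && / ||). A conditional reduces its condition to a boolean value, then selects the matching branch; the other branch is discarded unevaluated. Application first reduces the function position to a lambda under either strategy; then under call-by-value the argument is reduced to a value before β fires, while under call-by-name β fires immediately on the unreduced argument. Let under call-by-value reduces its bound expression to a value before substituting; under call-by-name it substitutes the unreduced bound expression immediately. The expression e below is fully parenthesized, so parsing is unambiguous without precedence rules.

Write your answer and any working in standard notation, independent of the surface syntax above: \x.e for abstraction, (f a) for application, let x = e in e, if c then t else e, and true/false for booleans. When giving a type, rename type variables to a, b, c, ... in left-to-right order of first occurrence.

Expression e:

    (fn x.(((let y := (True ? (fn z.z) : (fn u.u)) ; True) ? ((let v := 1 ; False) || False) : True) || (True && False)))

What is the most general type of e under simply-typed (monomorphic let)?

Working:
  unify Bool ~ Bool
z : b
\z._ : b -> b
u : c
\u._ : c -> c
  unify b -> b ~ c -> c
  unify b ~ c
  unify c ~ c
let y : c -> c
  unify Bool ~ Bool
let v : Int
  unify Bool ~ Bool
  unify Bool ~ Bool
  unify Bool ~ Bool
  unify Bool ~ Bool
  unify Bool ~ Bool
  unify Bool ~ Bool
  unify Bool ~ Bool
\x._ : a -> Bool

Answer: a -> Bool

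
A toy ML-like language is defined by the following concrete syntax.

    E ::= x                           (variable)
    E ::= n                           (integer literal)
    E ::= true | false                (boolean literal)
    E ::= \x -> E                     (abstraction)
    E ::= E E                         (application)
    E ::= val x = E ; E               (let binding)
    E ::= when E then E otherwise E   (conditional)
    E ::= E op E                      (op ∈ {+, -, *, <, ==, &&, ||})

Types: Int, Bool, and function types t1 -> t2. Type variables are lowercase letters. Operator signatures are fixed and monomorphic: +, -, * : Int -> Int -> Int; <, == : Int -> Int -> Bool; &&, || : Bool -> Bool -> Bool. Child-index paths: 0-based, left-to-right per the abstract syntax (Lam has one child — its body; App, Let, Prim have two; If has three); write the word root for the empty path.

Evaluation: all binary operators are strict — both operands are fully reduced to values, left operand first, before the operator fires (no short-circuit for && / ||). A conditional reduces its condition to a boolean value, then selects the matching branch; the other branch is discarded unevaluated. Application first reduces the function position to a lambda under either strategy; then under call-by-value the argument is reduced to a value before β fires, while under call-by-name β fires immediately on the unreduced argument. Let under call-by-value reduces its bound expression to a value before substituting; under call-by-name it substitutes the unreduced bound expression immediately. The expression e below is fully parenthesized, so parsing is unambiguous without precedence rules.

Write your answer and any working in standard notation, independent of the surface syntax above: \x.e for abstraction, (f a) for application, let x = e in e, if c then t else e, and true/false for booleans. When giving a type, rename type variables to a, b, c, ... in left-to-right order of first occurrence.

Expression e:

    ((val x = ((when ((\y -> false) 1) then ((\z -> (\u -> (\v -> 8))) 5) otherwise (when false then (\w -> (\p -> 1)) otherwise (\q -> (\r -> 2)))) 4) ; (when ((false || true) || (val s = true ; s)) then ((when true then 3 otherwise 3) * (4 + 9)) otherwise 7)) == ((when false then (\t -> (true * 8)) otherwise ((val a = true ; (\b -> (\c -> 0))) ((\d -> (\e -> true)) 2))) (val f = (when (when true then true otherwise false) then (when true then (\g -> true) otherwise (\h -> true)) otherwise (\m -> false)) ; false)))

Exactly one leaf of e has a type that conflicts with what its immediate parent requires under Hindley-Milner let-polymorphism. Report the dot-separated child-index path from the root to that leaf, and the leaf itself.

Trace:
\y._ : a -> Bool
  unify a -> Bool ~ Int -> b
  unify a ~ Int
  unify Bool ~ b
_ _ : Bool
  unify Bool ~ Bool
\v._ : e -> Int
\u._ : d -> e -> Int
\z._ : c -> d -> e -> Int
  unify c -> d -> e -> Int ~ Int -> f
  unify c ~ Int
  unify d -> e -> Int ~ f
_ _ : d -> e -> Int
  unify Bool ~ Bool
\p._ : h -> Int
\w._ : g -> h -> Int
\r._ : j -> Int
\q._ : i -> j -> Int
  unify g -> h -> Int ~ i -> j -> Int
  unify g ~ i
  unify h -> Int ~ j -> Int
  unify h ~ j
  unify Int ~ Int
  unify d -> e -> Int ~ i -> j -> Int
  unify d ~ i
  unify e -> Int ~ j -> Int
  unify e ~ j
  unify Int ~ Int
  unify i -> j -> Int ~ Int -> k
  unify i ~ Int
  unify j -> Int ~ k
_ _ : j -> Int
let x : forall. j -> Int
  unify Bool ~ Bool
  unify Bool ~ Bool
  unify Bool ~ Bool
let s : Bool
s : Bool
  unify Bool ~ Bool
  unify Bool ~ Bool
  unify Bool ~ Bool
  unify Int ~ Int
  unify Int ~ Int
  unify Int ~ Int
  unify Int ~ Int
  unify Int ~ Int
  unify Int ~ Int
  unify Int ~ Int
  unify Bool ~ Bool
  unify Bool ~ Int
  FAIL: mismatch Bool ~ Int

Answer: 1.0.1.0.0 : true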